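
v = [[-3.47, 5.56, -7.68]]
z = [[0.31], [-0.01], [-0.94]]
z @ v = [[-1.08, 1.72, -2.38], [0.03, -0.06, 0.08], [3.26, -5.23, 7.22]]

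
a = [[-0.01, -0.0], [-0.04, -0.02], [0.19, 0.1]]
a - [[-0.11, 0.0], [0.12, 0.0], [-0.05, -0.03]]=[[0.10, -0.0], [-0.16, -0.02], [0.24, 0.13]]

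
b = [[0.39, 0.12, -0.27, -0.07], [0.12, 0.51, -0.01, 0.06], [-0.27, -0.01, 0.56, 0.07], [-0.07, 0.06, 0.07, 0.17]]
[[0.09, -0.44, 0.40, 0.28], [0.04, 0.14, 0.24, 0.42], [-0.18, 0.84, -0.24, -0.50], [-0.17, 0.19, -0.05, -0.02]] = b@[[-0.23, -0.21, 1.0, -0.26], [0.25, 0.31, 0.24, 0.88], [-0.29, 1.37, 0.05, -0.99], [-1.06, 0.33, 0.04, -0.13]]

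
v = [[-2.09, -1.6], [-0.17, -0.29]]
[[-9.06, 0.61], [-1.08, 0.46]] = v @ [[2.71, 1.7],  [2.12, -2.60]]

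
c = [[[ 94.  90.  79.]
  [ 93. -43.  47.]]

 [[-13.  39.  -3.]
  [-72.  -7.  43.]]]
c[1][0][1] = 39.0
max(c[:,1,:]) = 93.0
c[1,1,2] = 43.0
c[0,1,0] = 93.0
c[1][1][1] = -7.0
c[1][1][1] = -7.0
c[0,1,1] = -43.0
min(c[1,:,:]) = -72.0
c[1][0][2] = -3.0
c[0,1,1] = -43.0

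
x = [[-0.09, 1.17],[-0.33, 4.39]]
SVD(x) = [[-0.26, -0.97], [-0.97, 0.26]] @ diag([4.556094390801099, 0.0019753761068187674]) @ [[0.08,-1.00],[1.00,0.08]]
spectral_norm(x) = 4.56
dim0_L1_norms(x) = [0.42, 5.56]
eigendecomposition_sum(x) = [[-0.0, 0.0], [-0.0, 0.0]] + [[-0.09, 1.17],[-0.33, 4.39]]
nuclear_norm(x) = 4.56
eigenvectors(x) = [[-1.0, -0.26], [-0.07, -0.97]]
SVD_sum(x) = [[-0.09, 1.17], [-0.33, 4.39]] + [[-0.0, -0.0], [0.0, 0.0]]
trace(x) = 4.30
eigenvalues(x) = [-0.0, 4.3]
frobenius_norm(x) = 4.56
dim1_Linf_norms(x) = [1.17, 4.39]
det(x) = -0.01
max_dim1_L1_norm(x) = 4.72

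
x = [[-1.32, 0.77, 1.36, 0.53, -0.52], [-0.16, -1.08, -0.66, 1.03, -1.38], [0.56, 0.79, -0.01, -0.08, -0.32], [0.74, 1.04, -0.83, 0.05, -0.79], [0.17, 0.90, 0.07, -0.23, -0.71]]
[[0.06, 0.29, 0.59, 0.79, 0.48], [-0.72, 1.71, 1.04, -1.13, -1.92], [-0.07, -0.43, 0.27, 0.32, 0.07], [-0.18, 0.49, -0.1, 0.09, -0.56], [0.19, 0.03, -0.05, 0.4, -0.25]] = x @[[-0.33, -1.02, 0.84, -0.1, 0.02], [0.05, 0.01, -0.27, 0.53, 0.48], [-0.02, -1.05, 0.89, 0.30, 0.4], [-0.76, 0.24, 1.01, -0.15, 0.17], [-0.04, -0.45, -0.31, 0.16, 0.95]]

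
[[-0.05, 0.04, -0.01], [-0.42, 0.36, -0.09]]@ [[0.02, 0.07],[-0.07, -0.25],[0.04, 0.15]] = [[-0.0,  -0.02], [-0.04,  -0.13]]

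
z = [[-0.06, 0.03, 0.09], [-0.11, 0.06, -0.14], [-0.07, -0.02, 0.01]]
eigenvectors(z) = [[-0.10+0.59j, (-0.1-0.59j), (-0.04+0j)], [-0.69+0.00j, (-0.69-0j), (-0.96+0j)], [(-0.42+0.01j), (-0.42-0.01j), 0.26+0.00j]]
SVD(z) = [[0.15, 0.88, -0.45], [-0.98, 0.06, -0.19], [-0.14, 0.46, 0.87]] @ diag([0.19143071958799981, 0.12107986036514189, 0.04465363380485768]) @ [[0.57, -0.27, 0.78],[-0.77, 0.17, 0.62],[-0.3, -0.95, -0.11]]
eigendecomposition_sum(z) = [[(-0.03+0.04j), (0.01+0j), 0.05+0.02j], [(-0.06-0.03j), -0.00+0.02j, -0.02+0.06j], [(-0.03-0.01j), -0.00+0.01j, -0.01+0.04j]] + [[-0.03-0.04j, (0.01-0j), 0.05-0.02j], [(-0.06+0.03j), (-0-0.02j), -0.02-0.06j], [(-0.03+0.01j), (-0-0.01j), (-0.01-0.04j)]] + [[0.00-0.00j, 0j, -0.00+0.00j], [-0j, (0.06+0j), -0.11+0.00j], [-0.00+0.00j, (-0.02-0j), 0.03-0.00j]]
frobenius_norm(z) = 0.23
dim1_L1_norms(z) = [0.18, 0.31, 0.1]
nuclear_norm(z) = 0.36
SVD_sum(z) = [[0.02, -0.01, 0.02], [-0.11, 0.05, -0.15], [-0.02, 0.01, -0.02]] + [[-0.08,  0.02,  0.07], [-0.01,  0.0,  0.0], [-0.04,  0.01,  0.03]] + [[0.01, 0.02, 0.0], [0.00, 0.01, 0.0], [-0.01, -0.04, -0.0]]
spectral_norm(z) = 0.19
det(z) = 0.00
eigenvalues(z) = [(-0.04+0.1j), (-0.04-0.1j), (0.09+0j)]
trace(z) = 0.01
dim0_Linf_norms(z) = [0.11, 0.06, 0.14]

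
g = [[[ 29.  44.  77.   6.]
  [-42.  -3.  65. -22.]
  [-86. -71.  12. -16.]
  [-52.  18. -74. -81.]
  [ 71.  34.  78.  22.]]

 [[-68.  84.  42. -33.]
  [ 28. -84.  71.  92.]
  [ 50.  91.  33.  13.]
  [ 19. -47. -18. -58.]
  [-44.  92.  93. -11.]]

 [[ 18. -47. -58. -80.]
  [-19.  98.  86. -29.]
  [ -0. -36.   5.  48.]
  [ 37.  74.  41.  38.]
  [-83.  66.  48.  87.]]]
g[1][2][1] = 91.0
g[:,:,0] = [[29.0, -42.0, -86.0, -52.0, 71.0], [-68.0, 28.0, 50.0, 19.0, -44.0], [18.0, -19.0, -0.0, 37.0, -83.0]]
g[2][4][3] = 87.0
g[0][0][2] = 77.0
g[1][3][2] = -18.0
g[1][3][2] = -18.0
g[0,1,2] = 65.0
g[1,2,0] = 50.0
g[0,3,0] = -52.0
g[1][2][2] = 33.0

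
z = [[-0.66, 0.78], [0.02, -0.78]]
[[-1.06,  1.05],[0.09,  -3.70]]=z @ [[1.53, 4.14],  [-0.07, 4.85]]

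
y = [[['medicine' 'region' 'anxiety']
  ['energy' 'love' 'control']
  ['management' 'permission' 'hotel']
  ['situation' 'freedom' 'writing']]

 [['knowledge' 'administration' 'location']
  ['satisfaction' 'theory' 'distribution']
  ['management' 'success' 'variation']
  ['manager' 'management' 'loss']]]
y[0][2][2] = 'hotel'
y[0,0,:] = ['medicine', 'region', 'anxiety']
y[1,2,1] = 'success'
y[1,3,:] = ['manager', 'management', 'loss']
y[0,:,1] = ['region', 'love', 'permission', 'freedom']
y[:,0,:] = [['medicine', 'region', 'anxiety'], ['knowledge', 'administration', 'location']]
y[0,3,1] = 'freedom'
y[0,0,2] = 'anxiety'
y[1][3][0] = 'manager'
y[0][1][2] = 'control'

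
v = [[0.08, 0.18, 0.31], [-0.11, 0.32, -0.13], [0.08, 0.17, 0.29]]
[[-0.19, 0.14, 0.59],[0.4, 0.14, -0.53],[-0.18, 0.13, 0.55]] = v @ [[0.45,-0.54,0.55], [0.89,0.39,-0.61], [-1.25,0.36,2.11]]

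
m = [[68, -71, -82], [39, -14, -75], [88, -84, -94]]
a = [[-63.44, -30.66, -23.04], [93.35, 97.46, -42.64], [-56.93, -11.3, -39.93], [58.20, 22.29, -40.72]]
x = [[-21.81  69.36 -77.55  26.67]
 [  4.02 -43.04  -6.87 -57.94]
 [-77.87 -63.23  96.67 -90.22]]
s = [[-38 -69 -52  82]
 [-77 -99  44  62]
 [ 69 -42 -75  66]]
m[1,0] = 39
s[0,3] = 82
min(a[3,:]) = -40.72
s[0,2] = -52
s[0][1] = -69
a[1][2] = -42.64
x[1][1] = -43.04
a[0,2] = -23.04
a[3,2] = -40.72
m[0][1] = -71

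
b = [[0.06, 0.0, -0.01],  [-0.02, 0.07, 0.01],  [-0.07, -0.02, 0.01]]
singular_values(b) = [0.1, 0.07, 0.0]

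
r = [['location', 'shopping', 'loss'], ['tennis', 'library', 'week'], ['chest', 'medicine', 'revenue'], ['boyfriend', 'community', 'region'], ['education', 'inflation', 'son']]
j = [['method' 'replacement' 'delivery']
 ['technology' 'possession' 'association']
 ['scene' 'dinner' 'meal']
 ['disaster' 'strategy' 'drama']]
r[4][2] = 'son'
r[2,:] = ['chest', 'medicine', 'revenue']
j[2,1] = 'dinner'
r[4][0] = 'education'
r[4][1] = 'inflation'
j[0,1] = 'replacement'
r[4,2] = 'son'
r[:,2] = ['loss', 'week', 'revenue', 'region', 'son']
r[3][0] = 'boyfriend'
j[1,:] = ['technology', 'possession', 'association']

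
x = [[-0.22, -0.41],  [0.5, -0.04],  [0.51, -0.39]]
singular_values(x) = [0.78, 0.52]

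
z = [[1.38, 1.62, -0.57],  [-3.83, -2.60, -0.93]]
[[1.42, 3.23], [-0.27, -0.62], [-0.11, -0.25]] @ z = [[-10.41, -6.10, -3.81],  [2.00, 1.17, 0.73],  [0.81, 0.47, 0.30]]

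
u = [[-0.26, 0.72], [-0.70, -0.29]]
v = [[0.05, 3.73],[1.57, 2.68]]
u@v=[[1.12, 0.96],[-0.49, -3.39]]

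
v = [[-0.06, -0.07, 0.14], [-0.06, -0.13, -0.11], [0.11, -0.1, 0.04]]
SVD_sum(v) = [[0.02, 0.03, 0.09], [-0.03, -0.05, -0.14], [0.01, 0.01, 0.03]] + [[-0.00, -0.11, 0.03], [-0.00, -0.09, 0.03], [-0.0, -0.10, 0.03]] + [[-0.08,0.01,0.01],[-0.03,0.0,0.01],[0.11,-0.01,-0.02]]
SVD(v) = [[0.54, 0.62, -0.57], [-0.83, 0.51, -0.23], [0.15, 0.6, 0.79]] @ diag([0.18433091792786116, 0.17790757395969453, 0.13700732762756865]) @ [[0.19, 0.30, 0.94], [-0.01, -0.95, 0.31], [0.98, -0.07, -0.17]]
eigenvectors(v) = [[0.56, -0.88, 0.12], [-0.38, -0.11, 0.93], [0.74, 0.47, 0.36]]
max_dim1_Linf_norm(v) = 0.14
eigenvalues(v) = [0.17, -0.14, -0.18]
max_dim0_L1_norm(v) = 0.3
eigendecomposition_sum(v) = [[0.05, -0.04, 0.08],[-0.03, 0.02, -0.05],[0.06, -0.05, 0.10]] + [[-0.1,-0.01,0.07], [-0.01,-0.00,0.01], [0.06,0.01,-0.04]] + [[-0.0, -0.02, -0.01], [-0.02, -0.15, -0.07], [-0.01, -0.06, -0.03]]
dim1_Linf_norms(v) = [0.14, 0.13, 0.11]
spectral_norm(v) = 0.18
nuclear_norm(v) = 0.50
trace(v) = -0.15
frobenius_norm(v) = 0.29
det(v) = 0.00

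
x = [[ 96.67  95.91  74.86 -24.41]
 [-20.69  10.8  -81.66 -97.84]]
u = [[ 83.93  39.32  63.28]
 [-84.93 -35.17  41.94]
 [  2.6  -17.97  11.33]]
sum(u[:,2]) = 116.55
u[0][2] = 63.28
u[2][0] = 2.6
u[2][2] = 11.33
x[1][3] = -97.84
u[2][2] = 11.33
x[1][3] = -97.84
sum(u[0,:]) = 186.53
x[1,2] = -81.66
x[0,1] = 95.91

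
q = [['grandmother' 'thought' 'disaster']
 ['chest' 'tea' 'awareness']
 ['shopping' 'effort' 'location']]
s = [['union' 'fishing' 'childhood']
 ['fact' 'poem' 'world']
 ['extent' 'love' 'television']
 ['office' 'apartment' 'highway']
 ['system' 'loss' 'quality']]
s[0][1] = 'fishing'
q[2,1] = 'effort'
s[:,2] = ['childhood', 'world', 'television', 'highway', 'quality']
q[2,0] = 'shopping'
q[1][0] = 'chest'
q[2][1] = 'effort'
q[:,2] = ['disaster', 'awareness', 'location']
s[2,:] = ['extent', 'love', 'television']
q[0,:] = ['grandmother', 'thought', 'disaster']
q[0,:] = ['grandmother', 'thought', 'disaster']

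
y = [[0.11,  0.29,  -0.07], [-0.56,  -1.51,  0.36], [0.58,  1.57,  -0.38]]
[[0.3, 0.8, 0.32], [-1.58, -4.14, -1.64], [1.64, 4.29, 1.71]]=y@[[0.37,  0.98,  0.39], [1.05,  2.74,  1.09], [0.58,  1.53,  0.61]]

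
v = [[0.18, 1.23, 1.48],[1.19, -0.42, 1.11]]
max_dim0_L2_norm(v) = 1.85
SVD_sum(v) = [[0.68,  0.61,  1.5], [0.49,  0.44,  1.08]] + [[-0.50, 0.62, -0.02],[0.7, -0.86, 0.03]]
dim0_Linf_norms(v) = [1.19, 1.23, 1.48]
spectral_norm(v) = 2.17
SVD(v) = [[-0.81, -0.58], [-0.58, 0.81]] @ diag([2.166990306447131, 1.3654497470665736]) @ [[-0.39, -0.35, -0.85], [0.63, -0.77, 0.03]]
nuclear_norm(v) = 3.53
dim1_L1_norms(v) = [2.89, 2.72]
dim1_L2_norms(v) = [1.93, 1.68]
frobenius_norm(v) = 2.56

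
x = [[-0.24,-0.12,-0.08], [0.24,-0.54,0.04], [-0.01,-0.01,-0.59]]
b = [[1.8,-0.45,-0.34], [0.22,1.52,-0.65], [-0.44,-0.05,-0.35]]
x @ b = [[-0.42, -0.07, 0.19], [0.30, -0.93, 0.26], [0.24, 0.02, 0.22]]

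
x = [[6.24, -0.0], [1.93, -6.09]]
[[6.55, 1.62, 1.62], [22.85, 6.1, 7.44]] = x @[[1.05, 0.26, 0.26], [-3.42, -0.92, -1.14]]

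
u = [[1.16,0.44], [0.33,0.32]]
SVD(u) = [[-0.94,-0.33], [-0.33,0.94]] @ diag([1.3117998248462812, 0.17228238311930175]) @ [[-0.92, -0.4], [-0.40, 0.92]]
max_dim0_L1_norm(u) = 1.49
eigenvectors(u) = [[0.95, -0.41],[0.32, 0.91]]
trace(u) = 1.48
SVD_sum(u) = [[1.14, 0.49], [0.39, 0.17]] + [[0.02,-0.05],[-0.06,0.15]]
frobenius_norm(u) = 1.32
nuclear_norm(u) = 1.48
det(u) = 0.23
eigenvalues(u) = [1.31, 0.17]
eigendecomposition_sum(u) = [[1.14,0.51], [0.38,0.17]] + [[0.02, -0.07],[-0.05, 0.15]]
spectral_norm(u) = 1.31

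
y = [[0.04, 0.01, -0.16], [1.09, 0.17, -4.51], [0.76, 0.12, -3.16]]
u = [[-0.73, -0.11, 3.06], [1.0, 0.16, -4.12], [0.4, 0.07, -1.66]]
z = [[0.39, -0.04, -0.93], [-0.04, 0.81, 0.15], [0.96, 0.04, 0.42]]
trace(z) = 1.62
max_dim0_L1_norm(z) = 1.5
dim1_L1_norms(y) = [0.21, 5.77, 4.04]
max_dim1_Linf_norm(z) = 0.96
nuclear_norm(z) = 2.87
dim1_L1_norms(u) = [3.9, 5.28, 2.13]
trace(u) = -2.23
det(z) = 0.85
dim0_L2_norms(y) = [1.33, 0.21, 5.51]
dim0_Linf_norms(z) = [0.96, 0.81, 0.93]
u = z @ y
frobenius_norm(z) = 1.67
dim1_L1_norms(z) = [1.36, 1.0, 1.42]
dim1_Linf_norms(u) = [3.06, 4.12, 1.66]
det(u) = 0.00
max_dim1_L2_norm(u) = 4.24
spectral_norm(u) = 5.55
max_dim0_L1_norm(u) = 8.84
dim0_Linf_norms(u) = [1.0, 0.16, 4.12]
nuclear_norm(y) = 5.68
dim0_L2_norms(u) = [1.3, 0.21, 5.39]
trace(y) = -2.95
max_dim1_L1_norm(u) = 5.28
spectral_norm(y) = 5.67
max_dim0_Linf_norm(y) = 4.51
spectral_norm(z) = 1.07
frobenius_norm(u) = 5.55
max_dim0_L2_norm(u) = 5.39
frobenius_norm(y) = 5.67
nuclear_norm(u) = 5.57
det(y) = 0.00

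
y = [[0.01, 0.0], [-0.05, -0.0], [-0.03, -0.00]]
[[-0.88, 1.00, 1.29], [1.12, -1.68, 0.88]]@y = [[-0.1, 0.0], [0.07, 0.00]]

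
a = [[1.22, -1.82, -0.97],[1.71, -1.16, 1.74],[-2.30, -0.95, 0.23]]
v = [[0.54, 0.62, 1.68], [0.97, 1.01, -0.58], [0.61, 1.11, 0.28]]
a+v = [[1.76, -1.20, 0.71],[2.68, -0.15, 1.16],[-1.69, 0.16, 0.51]]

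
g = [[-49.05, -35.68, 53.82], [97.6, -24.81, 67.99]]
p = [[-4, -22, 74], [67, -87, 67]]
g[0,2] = 53.82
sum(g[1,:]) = 140.77999999999997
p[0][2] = 74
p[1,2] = 67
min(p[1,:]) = -87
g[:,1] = [-35.68, -24.81]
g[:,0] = [-49.05, 97.6]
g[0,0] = -49.05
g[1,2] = 67.99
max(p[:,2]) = 74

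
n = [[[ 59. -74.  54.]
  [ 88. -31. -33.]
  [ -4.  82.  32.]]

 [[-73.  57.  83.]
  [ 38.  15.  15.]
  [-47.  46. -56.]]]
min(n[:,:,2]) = -56.0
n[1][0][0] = -73.0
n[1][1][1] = 15.0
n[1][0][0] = -73.0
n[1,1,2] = 15.0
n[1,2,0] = -47.0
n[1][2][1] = 46.0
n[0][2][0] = -4.0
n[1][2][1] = 46.0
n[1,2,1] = 46.0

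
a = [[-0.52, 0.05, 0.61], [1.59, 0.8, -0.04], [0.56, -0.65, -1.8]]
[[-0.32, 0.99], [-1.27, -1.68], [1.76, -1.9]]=a @ [[-0.33, -0.86], [-0.97, -0.34], [-0.73, 0.91]]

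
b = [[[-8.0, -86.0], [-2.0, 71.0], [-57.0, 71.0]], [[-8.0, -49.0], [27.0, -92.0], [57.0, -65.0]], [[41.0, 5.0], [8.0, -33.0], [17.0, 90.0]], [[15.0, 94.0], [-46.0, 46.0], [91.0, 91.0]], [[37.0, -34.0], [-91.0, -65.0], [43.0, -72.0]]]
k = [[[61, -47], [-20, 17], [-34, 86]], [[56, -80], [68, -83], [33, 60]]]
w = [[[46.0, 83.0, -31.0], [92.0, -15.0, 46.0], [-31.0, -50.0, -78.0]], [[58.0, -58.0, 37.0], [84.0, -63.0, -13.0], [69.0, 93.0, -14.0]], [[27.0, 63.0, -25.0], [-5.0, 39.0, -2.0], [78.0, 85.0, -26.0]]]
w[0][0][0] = 46.0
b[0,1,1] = 71.0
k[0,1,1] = 17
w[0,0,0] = 46.0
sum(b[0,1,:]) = 69.0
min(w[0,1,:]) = -15.0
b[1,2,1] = -65.0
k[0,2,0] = -34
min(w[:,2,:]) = -78.0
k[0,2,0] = -34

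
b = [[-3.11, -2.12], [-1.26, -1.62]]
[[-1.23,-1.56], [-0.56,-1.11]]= b@[[0.34, 0.08],[0.08, 0.62]]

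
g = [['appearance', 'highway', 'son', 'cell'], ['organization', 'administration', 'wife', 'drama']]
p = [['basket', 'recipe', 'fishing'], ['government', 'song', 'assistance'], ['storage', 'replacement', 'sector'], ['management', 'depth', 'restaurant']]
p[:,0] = ['basket', 'government', 'storage', 'management']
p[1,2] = 'assistance'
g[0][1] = 'highway'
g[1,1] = 'administration'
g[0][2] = 'son'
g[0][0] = 'appearance'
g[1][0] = 'organization'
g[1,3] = 'drama'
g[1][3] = 'drama'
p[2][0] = 'storage'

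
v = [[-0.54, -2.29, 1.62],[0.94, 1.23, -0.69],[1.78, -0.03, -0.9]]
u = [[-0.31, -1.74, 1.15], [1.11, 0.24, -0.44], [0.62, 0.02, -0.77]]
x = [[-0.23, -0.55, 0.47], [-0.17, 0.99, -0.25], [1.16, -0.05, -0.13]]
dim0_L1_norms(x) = [1.56, 1.59, 0.85]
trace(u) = -0.84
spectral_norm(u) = 2.32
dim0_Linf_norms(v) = [1.78, 2.29, 1.62]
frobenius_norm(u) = 2.63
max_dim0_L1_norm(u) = 2.36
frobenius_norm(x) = 1.74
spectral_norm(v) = 3.46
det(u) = -1.10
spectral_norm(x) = 1.22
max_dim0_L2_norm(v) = 2.6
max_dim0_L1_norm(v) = 3.55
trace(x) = 0.63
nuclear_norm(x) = 2.66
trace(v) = -0.21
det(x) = -0.33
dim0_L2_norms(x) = [1.19, 1.13, 0.55]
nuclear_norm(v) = 5.53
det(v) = -2.11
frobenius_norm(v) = 3.87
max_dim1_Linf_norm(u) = 1.74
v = u + x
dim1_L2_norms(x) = [0.76, 1.04, 1.17]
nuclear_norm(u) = 3.90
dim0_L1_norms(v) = [3.26, 3.55, 3.21]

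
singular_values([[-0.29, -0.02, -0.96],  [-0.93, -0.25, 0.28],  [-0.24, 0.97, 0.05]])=[1.01, 1.0, 1.0]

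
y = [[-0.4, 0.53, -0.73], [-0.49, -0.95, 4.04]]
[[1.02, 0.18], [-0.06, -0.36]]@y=[[-0.50, 0.37, -0.02], [0.2, 0.31, -1.41]]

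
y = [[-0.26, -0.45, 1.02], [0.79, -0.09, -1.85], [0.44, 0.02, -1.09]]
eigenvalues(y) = [-1.13, -0.31, 0.0]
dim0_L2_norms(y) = [0.94, 0.46, 2.38]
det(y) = 0.00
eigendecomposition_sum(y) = [[-0.10, -0.05, 0.28],[1.03, 0.50, -2.94],[0.54, 0.26, -1.53]] + [[-0.16, -0.40, 0.74], [-0.24, -0.59, 1.09], [-0.1, -0.24, 0.44]] + [[0.00, -0.0, 0.0], [0.00, -0.00, 0.0], [0.00, -0.0, 0.0]]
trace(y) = -1.44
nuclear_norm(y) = 3.02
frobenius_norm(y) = 2.60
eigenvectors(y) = [[0.08, -0.53, 0.88], [-0.88, -0.78, 0.31], [-0.46, -0.32, 0.36]]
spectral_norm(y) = 2.56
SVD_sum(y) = [[-0.39, -0.05, 0.99], [0.73, 0.10, -1.86], [0.43, 0.06, -1.09]] + [[0.13, -0.40, 0.03],[0.06, -0.19, 0.01],[0.01, -0.04, 0.0]] + [[0.00, 0.0, 0.0],[-0.0, -0.00, -0.00],[0.0, 0.00, 0.00]]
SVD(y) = [[-0.42, -0.90, 0.13], [0.78, -0.43, -0.45], [0.46, -0.09, 0.88]] @ diag([2.555588383286028, 0.4650462239991564, 0.00015734559128556747]) @ [[0.36, 0.05, -0.93], [-0.31, 0.95, -0.07], [0.88, 0.31, 0.36]]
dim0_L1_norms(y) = [1.49, 0.56, 3.96]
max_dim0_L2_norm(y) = 2.38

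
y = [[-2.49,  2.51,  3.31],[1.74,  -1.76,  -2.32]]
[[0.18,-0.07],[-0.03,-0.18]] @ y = [[-0.57, 0.57, 0.76], [-0.24, 0.24, 0.32]]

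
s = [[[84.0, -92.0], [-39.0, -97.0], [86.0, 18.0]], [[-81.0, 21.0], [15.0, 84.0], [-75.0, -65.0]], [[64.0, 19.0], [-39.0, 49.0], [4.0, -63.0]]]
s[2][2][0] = 4.0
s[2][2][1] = -63.0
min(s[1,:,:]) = -81.0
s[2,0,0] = 64.0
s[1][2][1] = -65.0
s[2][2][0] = 4.0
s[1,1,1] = 84.0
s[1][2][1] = -65.0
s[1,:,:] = [[-81.0, 21.0], [15.0, 84.0], [-75.0, -65.0]]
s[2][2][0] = 4.0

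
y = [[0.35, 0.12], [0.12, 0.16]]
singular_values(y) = [0.41, 0.1]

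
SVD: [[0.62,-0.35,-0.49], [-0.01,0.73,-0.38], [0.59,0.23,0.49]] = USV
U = [[-0.81, -0.31, -0.5], [0.51, -0.79, -0.33], [-0.29, -0.52, 0.8]]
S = [0.9, 0.79, 0.79]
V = [[-0.75, 0.66, 0.07], [-0.62, -0.74, 0.25], [0.22, 0.15, 0.97]]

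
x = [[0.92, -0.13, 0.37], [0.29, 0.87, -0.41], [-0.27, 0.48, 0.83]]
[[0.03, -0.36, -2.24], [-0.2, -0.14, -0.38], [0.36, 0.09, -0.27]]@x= [[0.53, -1.39, -1.70], [-0.12, -0.28, -0.33], [0.43, -0.1, -0.13]]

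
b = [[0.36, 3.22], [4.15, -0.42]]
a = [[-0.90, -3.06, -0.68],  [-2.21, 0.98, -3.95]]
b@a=[[-7.44, 2.05, -12.96],  [-2.81, -13.11, -1.16]]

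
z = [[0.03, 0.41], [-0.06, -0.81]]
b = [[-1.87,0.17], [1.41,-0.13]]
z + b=[[-1.84, 0.58], [1.35, -0.94]]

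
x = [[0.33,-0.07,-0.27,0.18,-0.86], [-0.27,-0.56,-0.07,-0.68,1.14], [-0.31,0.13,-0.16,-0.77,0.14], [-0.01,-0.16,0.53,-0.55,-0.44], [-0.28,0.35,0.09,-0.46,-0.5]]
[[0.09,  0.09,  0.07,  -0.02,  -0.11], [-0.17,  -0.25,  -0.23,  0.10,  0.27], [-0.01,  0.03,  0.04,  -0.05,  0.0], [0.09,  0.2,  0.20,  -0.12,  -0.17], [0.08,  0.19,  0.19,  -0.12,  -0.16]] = x @ [[0.11, 0.10, 0.06, -0.05, -0.10],[0.1, 0.19, 0.18, -0.12, -0.16],[0.06, 0.18, 0.19, -0.11, -0.15],[-0.05, -0.12, -0.11, 0.1, 0.07],[-0.1, -0.16, -0.15, 0.07, 0.17]]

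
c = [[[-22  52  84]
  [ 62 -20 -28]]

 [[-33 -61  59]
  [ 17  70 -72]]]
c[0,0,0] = -22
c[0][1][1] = -20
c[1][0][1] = -61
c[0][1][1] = -20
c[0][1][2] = -28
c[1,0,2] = 59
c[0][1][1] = -20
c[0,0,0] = -22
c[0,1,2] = -28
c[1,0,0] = -33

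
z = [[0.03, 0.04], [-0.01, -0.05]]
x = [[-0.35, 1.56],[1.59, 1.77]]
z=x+[[0.38, -1.52],[-1.60, -1.82]]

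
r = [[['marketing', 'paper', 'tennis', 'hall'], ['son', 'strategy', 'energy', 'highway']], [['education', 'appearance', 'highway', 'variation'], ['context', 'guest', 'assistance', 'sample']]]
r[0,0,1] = 'paper'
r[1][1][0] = 'context'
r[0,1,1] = 'strategy'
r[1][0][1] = 'appearance'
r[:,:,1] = [['paper', 'strategy'], ['appearance', 'guest']]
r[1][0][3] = 'variation'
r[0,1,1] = 'strategy'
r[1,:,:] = [['education', 'appearance', 'highway', 'variation'], ['context', 'guest', 'assistance', 'sample']]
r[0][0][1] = 'paper'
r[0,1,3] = 'highway'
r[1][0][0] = 'education'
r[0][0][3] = 'hall'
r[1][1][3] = 'sample'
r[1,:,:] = [['education', 'appearance', 'highway', 'variation'], ['context', 'guest', 'assistance', 'sample']]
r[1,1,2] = 'assistance'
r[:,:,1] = [['paper', 'strategy'], ['appearance', 'guest']]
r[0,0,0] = 'marketing'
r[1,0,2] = 'highway'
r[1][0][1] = 'appearance'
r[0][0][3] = 'hall'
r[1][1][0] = 'context'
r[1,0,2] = 'highway'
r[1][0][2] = 'highway'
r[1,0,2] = 'highway'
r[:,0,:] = [['marketing', 'paper', 'tennis', 'hall'], ['education', 'appearance', 'highway', 'variation']]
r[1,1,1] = 'guest'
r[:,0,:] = [['marketing', 'paper', 'tennis', 'hall'], ['education', 'appearance', 'highway', 'variation']]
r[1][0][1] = 'appearance'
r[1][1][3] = 'sample'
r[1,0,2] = 'highway'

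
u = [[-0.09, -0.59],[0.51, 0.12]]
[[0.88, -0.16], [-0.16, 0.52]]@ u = [[-0.16, -0.54], [0.28, 0.16]]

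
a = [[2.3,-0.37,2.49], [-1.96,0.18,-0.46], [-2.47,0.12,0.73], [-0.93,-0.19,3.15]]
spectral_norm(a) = 4.32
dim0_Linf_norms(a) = [2.47, 0.37, 3.15]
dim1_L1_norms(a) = [5.16, 2.6, 3.32, 4.27]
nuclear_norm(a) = 8.13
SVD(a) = [[-0.79, 0.05, -0.58],[0.37, -0.32, -0.26],[0.23, -0.62, -0.54],[-0.43, -0.71, 0.55]] @ diag([4.3169933256745034, 3.814166795517761, 0.000531085263884505]) @ [[-0.63, 0.11, -0.77],[0.77, -0.00, -0.63],[-0.07, -0.99, -0.08]]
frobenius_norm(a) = 5.76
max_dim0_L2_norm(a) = 4.11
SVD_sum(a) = [[2.15, -0.37, 2.62], [-1.01, 0.17, -1.24], [-0.64, 0.11, -0.78], [1.17, -0.2, 1.43]] + [[0.15, -0.0, -0.13], [-0.95, 0.01, 0.78], [-1.83, 0.01, 1.51], [-2.10, 0.01, 1.72]] + [[0.00, 0.0, 0.00], [0.0, 0.00, 0.0], [0.00, 0.00, 0.0], [-0.00, -0.00, -0.0]]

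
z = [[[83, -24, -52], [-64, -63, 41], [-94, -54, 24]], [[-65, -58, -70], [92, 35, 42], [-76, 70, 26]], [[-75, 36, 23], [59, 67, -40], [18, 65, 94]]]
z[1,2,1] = 70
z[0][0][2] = -52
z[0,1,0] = -64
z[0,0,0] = 83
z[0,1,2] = 41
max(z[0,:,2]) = 41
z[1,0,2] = -70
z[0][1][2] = 41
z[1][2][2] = 26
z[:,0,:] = [[83, -24, -52], [-65, -58, -70], [-75, 36, 23]]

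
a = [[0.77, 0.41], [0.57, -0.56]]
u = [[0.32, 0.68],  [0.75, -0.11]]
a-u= [[0.45, -0.27], [-0.18, -0.45]]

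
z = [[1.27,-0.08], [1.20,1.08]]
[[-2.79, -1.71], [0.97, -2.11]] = z @ [[-2.00, -1.37], [3.12, -0.43]]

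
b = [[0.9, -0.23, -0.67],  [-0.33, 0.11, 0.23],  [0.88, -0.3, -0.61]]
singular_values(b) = [1.65, 0.06, 0.0]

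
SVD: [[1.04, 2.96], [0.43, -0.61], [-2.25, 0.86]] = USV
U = [[0.98, 0.14], [-0.16, 0.23], [0.10, -0.96]]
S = [3.17, 2.47]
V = [[0.23, 0.97], [0.97, -0.23]]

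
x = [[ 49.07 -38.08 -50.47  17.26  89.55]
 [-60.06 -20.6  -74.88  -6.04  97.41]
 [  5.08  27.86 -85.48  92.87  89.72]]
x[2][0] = 5.08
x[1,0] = -60.06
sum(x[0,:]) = 67.33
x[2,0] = 5.08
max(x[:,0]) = 49.07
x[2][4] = 89.72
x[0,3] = 17.26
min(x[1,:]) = -74.88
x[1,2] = -74.88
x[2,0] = 5.08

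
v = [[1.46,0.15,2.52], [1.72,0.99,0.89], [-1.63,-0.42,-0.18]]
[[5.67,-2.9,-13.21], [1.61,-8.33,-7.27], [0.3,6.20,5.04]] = v@[[-0.53, -2.8, -2.96], [0.26, -4.2, 1.03], [2.54, 0.72, -3.59]]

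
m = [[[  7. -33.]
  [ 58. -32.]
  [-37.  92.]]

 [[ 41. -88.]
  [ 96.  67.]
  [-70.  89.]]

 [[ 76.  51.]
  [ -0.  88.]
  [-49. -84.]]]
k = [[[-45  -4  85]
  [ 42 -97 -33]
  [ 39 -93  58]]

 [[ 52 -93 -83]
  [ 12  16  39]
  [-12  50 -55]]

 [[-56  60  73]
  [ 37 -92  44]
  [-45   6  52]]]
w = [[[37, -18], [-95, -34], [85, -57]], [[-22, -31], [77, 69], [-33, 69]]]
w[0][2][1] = -57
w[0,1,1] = -34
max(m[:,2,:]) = 92.0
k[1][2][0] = -12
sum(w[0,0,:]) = 19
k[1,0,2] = -83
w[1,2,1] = 69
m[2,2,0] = -49.0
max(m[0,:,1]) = 92.0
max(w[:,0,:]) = 37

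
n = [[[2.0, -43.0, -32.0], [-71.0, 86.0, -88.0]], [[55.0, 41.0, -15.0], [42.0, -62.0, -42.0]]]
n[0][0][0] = 2.0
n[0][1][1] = 86.0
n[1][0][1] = 41.0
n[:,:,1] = [[-43.0, 86.0], [41.0, -62.0]]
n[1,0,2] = -15.0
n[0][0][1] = -43.0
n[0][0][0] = 2.0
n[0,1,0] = -71.0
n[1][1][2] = -42.0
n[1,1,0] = 42.0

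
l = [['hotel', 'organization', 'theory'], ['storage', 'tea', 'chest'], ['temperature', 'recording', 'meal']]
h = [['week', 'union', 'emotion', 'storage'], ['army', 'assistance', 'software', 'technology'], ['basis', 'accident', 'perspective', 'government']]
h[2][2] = 'perspective'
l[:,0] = ['hotel', 'storage', 'temperature']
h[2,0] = 'basis'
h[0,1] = 'union'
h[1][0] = 'army'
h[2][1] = 'accident'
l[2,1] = 'recording'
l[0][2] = 'theory'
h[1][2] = 'software'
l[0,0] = 'hotel'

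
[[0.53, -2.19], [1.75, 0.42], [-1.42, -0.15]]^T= [[0.53, 1.75, -1.42], [-2.19, 0.42, -0.15]]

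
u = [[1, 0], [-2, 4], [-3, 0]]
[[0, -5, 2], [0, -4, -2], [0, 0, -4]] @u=[[4, -20], [14, -16], [12, 0]]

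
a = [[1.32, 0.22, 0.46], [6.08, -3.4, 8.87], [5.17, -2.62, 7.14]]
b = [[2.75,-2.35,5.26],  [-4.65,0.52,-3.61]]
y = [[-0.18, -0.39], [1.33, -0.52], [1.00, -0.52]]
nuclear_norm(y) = 2.26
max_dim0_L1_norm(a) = 16.47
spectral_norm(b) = 8.42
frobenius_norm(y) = 1.87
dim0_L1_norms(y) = [2.51, 1.43]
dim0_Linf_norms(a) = [6.08, 3.4, 8.87]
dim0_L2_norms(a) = [8.09, 4.3, 11.4]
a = y @ b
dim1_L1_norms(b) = [10.36, 8.78]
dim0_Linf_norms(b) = [4.65, 2.35, 5.26]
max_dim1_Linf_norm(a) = 8.87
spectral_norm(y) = 1.82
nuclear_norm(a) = 15.59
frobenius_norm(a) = 14.62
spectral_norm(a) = 14.59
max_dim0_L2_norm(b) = 6.38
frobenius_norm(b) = 8.70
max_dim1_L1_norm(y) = 1.85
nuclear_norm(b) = 10.59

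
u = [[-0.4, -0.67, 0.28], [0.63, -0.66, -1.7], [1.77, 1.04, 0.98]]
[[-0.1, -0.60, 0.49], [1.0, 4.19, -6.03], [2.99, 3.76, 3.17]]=u @ [[1.92, 3.32, -0.39], [-0.81, -1.38, 0.8], [0.44, -0.7, 3.09]]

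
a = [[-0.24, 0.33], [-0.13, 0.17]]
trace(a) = -0.07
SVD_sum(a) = [[-0.24, 0.33], [-0.13, 0.17]] + [[0.00, 0.0], [-0.0, -0.00]]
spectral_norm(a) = 0.46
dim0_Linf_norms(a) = [0.24, 0.33]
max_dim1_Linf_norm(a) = 0.33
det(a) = 0.00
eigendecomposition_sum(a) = [[-0.12-0.11j, 0.17+0.20j], [-0.06-0.08j, (0.08+0.14j)]] + [[-0.12+0.11j, (0.16-0.2j)], [(-0.06+0.08j), 0.08-0.14j]]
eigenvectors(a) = [[0.85+0.00j, 0.85-0.00j], [0.53+0.08j, (0.53-0.08j)]]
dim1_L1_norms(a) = [0.57, 0.3]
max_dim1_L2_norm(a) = 0.41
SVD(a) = [[-0.89, -0.46],  [-0.46, 0.89]] @ diag([0.46073769704177775, 0.00455790792349597]) @ [[0.59, -0.81],  [-0.81, -0.59]]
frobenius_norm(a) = 0.46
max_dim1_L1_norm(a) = 0.57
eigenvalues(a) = [(-0.03+0.03j), (-0.03-0.03j)]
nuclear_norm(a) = 0.47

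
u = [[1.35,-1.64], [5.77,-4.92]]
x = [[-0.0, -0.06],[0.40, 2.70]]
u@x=[[-0.66, -4.51], [-1.97, -13.63]]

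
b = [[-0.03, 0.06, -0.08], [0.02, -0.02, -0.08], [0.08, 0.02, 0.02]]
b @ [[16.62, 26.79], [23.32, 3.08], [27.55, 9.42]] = [[-1.3,-1.37], [-2.34,-0.28], [2.35,2.39]]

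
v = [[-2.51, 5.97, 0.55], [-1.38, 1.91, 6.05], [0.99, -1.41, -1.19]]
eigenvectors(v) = [[-0.81+0.00j, (-0.81-0j), (0.88+0j)], [-0.19-0.49j, -0.19+0.49j, (0.47+0j)], [0.20+0.15j, 0.20-0.15j, 0.11+0.00j]]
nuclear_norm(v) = 13.20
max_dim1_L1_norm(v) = 9.34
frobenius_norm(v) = 9.42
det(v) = 10.28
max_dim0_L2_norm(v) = 6.42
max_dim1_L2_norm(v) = 6.5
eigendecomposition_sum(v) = [[-1.40+0.73j, (2.75-0.32j), (-0.52-4.49j)], [(-0.76-0.68j), 0.83+1.59j, (2.6-1.36j)], [(0.48+0.08j), -0.73-0.43j, (-0.69+1.2j)]] + [[-1.40-0.73j, (2.75+0.32j), (-0.52+4.49j)], [(-0.76+0.68j), 0.83-1.59j, 2.60+1.36j], [0.48-0.08j, -0.73+0.43j, -0.69-1.20j]] + [[(0.28+0j), (0.48+0j), 1.59+0.00j], [(0.15+0j), 0.26+0.00j, (0.85+0j)], [0.04+0.00j, (0.06+0j), 0.20+0.00j]]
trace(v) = -1.79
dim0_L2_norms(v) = [3.03, 6.42, 6.19]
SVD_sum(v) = [[-2.0, 3.94, 3.29], [-1.99, 3.92, 3.28], [0.75, -1.49, -1.24]] + [[-0.56,2.01,-2.75], [0.56,-2.03,2.77], [0.01,-0.02,0.03]] + [[0.05,0.02,0.0], [0.04,0.02,0.0], [0.23,0.1,0.02]]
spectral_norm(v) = 8.04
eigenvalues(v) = [(-1.26+3.52j), (-1.26-3.52j), (0.73+0j)]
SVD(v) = [[-0.68, 0.7, 0.19], [-0.68, -0.71, 0.18], [0.26, -0.01, 0.97]] @ diag([8.044143659349114, 4.899649282699687, 0.26074833516987717]) @ [[0.36, -0.72, -0.60],[-0.16, 0.58, -0.80],[0.92, 0.39, 0.1]]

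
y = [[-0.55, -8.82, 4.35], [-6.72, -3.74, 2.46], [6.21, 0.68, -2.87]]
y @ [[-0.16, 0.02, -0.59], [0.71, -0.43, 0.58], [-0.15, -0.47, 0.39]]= [[-6.83, 1.74, -3.09],[-1.95, 0.32, 2.75],[-0.08, 1.18, -4.39]]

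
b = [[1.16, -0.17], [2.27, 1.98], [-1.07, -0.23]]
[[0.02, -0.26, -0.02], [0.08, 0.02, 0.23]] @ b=[[-0.55, -0.51], [-0.11, -0.03]]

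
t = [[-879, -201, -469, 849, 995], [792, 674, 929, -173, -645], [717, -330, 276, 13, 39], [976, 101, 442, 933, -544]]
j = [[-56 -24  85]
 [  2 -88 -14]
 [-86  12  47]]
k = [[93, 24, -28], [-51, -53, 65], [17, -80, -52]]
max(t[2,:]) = 717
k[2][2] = -52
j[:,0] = [-56, 2, -86]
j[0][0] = -56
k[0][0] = 93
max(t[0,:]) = 995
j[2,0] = -86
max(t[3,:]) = 976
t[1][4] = -645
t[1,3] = -173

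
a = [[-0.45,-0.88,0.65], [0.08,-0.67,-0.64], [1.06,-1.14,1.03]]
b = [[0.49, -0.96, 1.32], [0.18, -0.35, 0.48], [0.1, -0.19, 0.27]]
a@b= [[-0.31, 0.62, -0.84], [-0.15, 0.28, -0.39], [0.42, -0.81, 1.13]]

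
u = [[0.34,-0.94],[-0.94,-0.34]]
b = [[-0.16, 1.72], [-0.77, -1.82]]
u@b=[[0.67, 2.30], [0.41, -1.00]]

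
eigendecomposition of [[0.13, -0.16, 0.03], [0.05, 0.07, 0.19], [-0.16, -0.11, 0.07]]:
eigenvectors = [[(0.74+0j), (0.27+0.39j), (0.27-0.39j)], [-0.44+0.00j, (0.63+0j), (0.63-0j)], [(-0.51+0j), -0.20+0.58j, -0.20-0.58j]]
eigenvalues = [(0.21+0j), (0.03+0.21j), (0.03-0.21j)]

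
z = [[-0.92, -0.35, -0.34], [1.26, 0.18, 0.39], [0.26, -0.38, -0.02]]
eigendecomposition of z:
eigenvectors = [[(0.42-0.22j), 0.42+0.22j, -0.26+0.00j], [-0.70+0.00j, (-0.7-0j), -0.23+0.00j], [(-0.33-0.41j), -0.33+0.41j, 0.94+0.00j]]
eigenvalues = [(-0.38+0.62j), (-0.38-0.62j), 0j]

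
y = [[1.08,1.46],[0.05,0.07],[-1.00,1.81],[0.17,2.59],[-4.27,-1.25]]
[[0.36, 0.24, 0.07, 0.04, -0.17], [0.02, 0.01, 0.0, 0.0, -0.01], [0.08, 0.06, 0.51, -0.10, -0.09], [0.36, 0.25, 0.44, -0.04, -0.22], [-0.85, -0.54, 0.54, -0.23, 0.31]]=y @ [[0.16, 0.1, -0.18, 0.06, -0.05], [0.13, 0.09, 0.18, -0.02, -0.08]]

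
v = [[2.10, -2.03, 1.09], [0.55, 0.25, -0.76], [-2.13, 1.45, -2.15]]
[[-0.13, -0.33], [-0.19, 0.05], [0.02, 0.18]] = v@ [[-0.16, 0.03], [-0.03, 0.21], [0.13, 0.03]]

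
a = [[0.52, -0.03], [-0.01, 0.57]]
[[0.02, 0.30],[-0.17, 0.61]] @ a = [[0.01, 0.17], [-0.09, 0.35]]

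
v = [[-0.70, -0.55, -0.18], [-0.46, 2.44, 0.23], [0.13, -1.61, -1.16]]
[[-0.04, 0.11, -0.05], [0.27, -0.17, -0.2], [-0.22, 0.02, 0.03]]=v @ [[-0.04, -0.11, 0.11], [0.1, -0.1, -0.07], [0.05, 0.11, 0.08]]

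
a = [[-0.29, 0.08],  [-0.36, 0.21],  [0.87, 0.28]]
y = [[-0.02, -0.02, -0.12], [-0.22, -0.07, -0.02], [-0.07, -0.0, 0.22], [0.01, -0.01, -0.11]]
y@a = [[-0.09, -0.04], [0.07, -0.04], [0.21, 0.06], [-0.1, -0.03]]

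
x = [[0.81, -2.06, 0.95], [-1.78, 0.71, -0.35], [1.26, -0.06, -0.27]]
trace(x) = 1.25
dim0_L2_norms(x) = [2.33, 2.18, 1.05]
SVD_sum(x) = [[1.51, -1.47, 0.63],[-1.23, 1.2, -0.51],[0.57, -0.55, 0.24]] + [[-0.7, -0.56, 0.37],[-0.53, -0.43, 0.28],[0.70, 0.57, -0.37]] + [[-0.00, -0.02, -0.05], [-0.01, -0.06, -0.12], [-0.01, -0.07, -0.14]]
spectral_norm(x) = 2.96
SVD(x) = [[-0.74, -0.62, 0.25], [0.61, -0.47, 0.64], [-0.28, 0.62, 0.73]] @ diag([2.9623099235800665, 1.5624956389494808, 0.21125173353824164]) @ [[-0.69, 0.67, -0.28],[0.72, 0.58, -0.38],[-0.09, -0.47, -0.88]]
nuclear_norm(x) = 4.74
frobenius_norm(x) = 3.36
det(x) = 0.98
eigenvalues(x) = [2.96, -1.49, -0.22]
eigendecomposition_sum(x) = [[1.51, -1.4, 0.6], [-1.29, 1.20, -0.51], [0.62, -0.57, 0.24]] + [[-0.70, -0.65, 0.36],  [-0.46, -0.42, 0.24],  [0.7, 0.65, -0.36]] + [[-0.0, -0.01, -0.01], [-0.03, -0.07, -0.07], [-0.06, -0.14, -0.15]]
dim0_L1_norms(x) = [3.85, 2.83, 1.57]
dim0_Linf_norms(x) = [1.78, 2.06, 0.95]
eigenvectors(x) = [[-0.73, 0.64, 0.05], [0.62, 0.42, 0.44], [-0.3, -0.64, 0.90]]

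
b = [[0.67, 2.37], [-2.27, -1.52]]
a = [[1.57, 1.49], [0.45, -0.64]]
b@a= [[2.12, -0.52], [-4.25, -2.41]]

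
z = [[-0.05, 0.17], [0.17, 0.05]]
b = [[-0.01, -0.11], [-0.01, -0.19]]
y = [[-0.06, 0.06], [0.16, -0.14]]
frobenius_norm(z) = 0.25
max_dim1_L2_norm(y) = 0.21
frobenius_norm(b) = 0.22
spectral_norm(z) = 0.18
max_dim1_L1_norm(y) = 0.3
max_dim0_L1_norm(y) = 0.22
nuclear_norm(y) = 0.23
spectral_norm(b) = 0.22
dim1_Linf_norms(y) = [0.06, 0.16]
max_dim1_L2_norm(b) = 0.19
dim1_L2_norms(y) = [0.08, 0.21]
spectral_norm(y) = 0.23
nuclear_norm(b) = 0.22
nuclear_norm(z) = 0.35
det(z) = -0.03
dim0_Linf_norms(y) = [0.16, 0.14]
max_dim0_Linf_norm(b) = 0.19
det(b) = 0.00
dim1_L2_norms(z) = [0.18, 0.18]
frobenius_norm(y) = 0.23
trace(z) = 0.00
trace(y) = -0.20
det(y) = -0.00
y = b + z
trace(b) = -0.20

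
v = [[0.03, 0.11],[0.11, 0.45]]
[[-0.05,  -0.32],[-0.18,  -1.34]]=v @ [[-1.63, 2.39], [-0.0, -3.57]]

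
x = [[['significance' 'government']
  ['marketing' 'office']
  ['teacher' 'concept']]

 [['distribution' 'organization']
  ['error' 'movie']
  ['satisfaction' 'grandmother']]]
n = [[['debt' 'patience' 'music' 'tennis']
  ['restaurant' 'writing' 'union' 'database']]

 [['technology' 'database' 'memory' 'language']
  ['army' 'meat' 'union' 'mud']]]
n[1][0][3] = 'language'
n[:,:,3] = [['tennis', 'database'], ['language', 'mud']]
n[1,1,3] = 'mud'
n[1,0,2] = 'memory'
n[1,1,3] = 'mud'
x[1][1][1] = 'movie'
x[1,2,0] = 'satisfaction'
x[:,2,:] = [['teacher', 'concept'], ['satisfaction', 'grandmother']]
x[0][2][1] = 'concept'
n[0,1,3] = 'database'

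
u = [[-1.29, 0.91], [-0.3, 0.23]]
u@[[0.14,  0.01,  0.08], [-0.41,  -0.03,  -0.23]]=[[-0.55, -0.04, -0.31], [-0.14, -0.01, -0.08]]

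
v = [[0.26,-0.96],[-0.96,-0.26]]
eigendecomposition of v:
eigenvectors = [[0.79, 0.61],  [-0.61, 0.79]]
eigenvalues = [0.99, -0.99]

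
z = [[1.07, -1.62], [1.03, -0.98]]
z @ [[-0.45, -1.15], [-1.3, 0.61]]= [[1.62, -2.22],  [0.81, -1.78]]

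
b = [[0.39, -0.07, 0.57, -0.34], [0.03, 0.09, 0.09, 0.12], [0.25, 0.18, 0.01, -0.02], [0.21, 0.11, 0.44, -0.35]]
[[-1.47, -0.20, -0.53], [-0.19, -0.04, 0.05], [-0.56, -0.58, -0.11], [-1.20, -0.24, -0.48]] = b @ [[-1.48, -1.50, -0.27],[-0.94, -1.14, -0.15],[-1.36, 0.73, -0.27],[0.54, 0.34, 0.83]]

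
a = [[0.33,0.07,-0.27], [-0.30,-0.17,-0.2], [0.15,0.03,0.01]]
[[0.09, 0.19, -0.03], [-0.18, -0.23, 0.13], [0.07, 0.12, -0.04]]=a @ [[0.43, 0.89, -0.23], [0.04, -0.52, -0.14], [0.22, 0.25, -0.19]]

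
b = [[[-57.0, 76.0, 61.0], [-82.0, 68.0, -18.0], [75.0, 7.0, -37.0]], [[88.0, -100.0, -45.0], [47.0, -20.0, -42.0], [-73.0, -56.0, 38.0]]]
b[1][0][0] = 88.0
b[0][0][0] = -57.0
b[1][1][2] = -42.0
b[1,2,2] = 38.0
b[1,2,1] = -56.0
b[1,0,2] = -45.0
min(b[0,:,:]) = -82.0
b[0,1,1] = 68.0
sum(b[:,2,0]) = 2.0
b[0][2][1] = 7.0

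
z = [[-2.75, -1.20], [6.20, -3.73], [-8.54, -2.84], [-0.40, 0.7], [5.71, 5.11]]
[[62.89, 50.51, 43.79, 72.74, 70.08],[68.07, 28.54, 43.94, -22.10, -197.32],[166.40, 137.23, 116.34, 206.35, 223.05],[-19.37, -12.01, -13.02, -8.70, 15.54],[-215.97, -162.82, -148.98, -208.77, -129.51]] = z @ [[-8.64, -8.71, -6.25, -16.83, -28.15], [-32.61, -22.13, -22.17, -22.05, 6.11]]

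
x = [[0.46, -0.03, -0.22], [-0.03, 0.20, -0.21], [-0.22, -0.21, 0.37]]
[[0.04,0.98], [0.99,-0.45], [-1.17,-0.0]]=x@[[-0.83,3.23], [2.47,0.57], [-2.25,2.24]]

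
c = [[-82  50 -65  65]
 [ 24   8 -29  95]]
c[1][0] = 24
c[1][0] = 24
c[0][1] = 50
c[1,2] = -29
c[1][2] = -29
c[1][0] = 24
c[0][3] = 65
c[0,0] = -82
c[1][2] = -29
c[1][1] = 8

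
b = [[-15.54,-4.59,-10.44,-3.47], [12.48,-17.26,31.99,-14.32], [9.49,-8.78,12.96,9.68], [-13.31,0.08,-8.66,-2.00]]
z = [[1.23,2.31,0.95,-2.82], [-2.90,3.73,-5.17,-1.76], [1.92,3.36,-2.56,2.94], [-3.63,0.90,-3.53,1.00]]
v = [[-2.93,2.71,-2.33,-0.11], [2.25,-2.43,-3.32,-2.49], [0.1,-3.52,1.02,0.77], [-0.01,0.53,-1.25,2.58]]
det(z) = -127.94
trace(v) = -1.76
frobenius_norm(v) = 8.49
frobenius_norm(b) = 52.45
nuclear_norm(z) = 19.13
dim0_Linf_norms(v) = [2.93, 3.52, 3.32, 2.58]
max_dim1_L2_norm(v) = 5.31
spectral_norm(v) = 6.06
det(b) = -21755.79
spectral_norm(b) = 46.68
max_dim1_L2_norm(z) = 7.22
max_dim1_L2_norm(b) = 41.01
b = v @ z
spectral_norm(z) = 8.86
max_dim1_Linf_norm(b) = 31.99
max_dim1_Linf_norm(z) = 5.17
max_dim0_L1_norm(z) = 12.21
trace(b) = -21.84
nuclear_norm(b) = 80.98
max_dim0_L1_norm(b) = 64.05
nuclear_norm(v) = 15.76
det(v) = 170.25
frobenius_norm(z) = 11.20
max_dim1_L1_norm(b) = 76.05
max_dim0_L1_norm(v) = 9.19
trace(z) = 3.40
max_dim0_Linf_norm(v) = 3.52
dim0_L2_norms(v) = [3.7, 5.09, 4.37, 3.67]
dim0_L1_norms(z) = [9.68, 10.3, 12.21, 8.52]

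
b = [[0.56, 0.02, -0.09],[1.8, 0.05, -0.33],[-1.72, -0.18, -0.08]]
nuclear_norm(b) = 2.87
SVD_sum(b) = [[0.56, 0.04, -0.04], [1.81, 0.11, -0.14], [-1.71, -0.11, 0.13]] + [[-0.00, -0.02, -0.05], [-0.01, -0.06, -0.19], [-0.01, -0.07, -0.21]] + [[-0.00, 0.0, -0.0], [0.00, -0.0, 0.00], [-0.0, 0.00, -0.00]]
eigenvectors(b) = [[-0.24, -0.08, 0.08], [-0.77, 0.95, 0.4], [0.59, -0.32, 0.91]]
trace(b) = 0.53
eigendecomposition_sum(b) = [[0.58, 0.03, -0.07], [1.92, 0.1, -0.22], [-1.45, -0.07, 0.17]] + [[-0.00, 0.0, -0.00], [0.0, -0.0, 0.0], [-0.00, 0.00, -0.0]] + [[-0.02, -0.01, -0.02], [-0.12, -0.05, -0.11], [-0.27, -0.11, -0.25]]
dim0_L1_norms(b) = [4.08, 0.25, 0.5]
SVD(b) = [[-0.22, -0.16, 0.96],[-0.71, -0.65, -0.27],[0.67, -0.74, 0.03]] @ diag([2.5646886951031265, 0.3050768123450283, 0.00018915501408998259]) @ [[-0.99, -0.06, 0.08],  [0.05, 0.32, 0.95],  [-0.08, 0.95, -0.32]]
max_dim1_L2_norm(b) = 1.83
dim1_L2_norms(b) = [0.57, 1.83, 1.73]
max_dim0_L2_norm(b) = 2.55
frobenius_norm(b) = 2.58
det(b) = 0.00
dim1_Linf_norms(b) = [0.56, 1.8, 1.72]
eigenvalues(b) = [0.85, -0.0, -0.32]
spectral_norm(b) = 2.56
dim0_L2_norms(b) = [2.55, 0.19, 0.35]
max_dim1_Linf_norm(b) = 1.8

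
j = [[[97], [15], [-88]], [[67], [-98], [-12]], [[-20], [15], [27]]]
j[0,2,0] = -88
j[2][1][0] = 15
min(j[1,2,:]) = -12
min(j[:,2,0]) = -88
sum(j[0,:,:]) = 24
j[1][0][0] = 67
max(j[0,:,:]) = 97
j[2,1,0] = 15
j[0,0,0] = 97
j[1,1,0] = -98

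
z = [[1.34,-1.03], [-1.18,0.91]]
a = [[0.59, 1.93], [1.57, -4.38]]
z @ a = [[-0.83, 7.10], [0.73, -6.26]]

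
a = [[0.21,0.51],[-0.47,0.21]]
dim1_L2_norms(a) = [0.55, 0.51]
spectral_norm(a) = 0.55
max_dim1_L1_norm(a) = 0.72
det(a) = 0.28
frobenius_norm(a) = 0.75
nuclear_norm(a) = 1.07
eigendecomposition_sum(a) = [[0.10+0.24j, (0.26-0.11j)],[-0.24+0.10j, 0.10+0.24j]] + [[0.10-0.24j,0.26+0.11j], [(-0.24-0.1j),0.10-0.24j]]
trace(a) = 0.42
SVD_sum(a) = [[0.11,0.53], [0.02,0.11]] + [[0.1, -0.02], [-0.49, 0.10]]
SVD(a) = [[0.98,0.2], [0.20,-0.98]] @ diag([0.5531041174104736, 0.5131041174104736]) @ [[0.2, 0.98], [0.98, -0.20]]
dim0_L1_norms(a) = [0.68, 0.72]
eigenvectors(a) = [[(0.72+0j), 0.72-0.00j],[0.00+0.69j, -0.69j]]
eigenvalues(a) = [(0.21+0.49j), (0.21-0.49j)]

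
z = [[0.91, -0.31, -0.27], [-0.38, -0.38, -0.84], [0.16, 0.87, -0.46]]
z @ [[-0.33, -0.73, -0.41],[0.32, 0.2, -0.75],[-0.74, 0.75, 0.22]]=[[-0.2, -0.93, -0.2], [0.63, -0.43, 0.26], [0.57, -0.29, -0.82]]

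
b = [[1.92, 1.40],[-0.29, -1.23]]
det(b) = -1.956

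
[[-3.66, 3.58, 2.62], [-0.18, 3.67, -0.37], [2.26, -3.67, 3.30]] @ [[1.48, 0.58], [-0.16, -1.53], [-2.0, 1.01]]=[[-11.23, -4.95], [-0.11, -6.09], [-2.67, 10.26]]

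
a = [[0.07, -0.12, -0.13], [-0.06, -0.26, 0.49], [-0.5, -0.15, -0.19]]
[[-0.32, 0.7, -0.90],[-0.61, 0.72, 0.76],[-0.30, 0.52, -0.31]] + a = [[-0.25, 0.58, -1.03], [-0.67, 0.46, 1.25], [-0.80, 0.37, -0.50]]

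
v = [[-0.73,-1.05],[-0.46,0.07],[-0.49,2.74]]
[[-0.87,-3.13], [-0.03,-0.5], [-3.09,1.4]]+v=[[-1.60,-4.18], [-0.49,-0.43], [-3.58,4.14]]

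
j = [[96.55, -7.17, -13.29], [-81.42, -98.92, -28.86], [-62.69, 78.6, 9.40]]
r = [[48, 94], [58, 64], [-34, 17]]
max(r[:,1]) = 94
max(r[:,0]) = 58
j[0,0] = 96.55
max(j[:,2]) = 9.4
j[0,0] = 96.55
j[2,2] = 9.4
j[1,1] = -98.92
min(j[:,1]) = -98.92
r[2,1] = 17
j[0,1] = -7.17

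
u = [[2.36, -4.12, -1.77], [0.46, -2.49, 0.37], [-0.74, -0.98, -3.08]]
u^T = [[2.36, 0.46, -0.74], [-4.12, -2.49, -0.98], [-1.77, 0.37, -3.08]]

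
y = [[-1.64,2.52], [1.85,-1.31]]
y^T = [[-1.64, 1.85],[2.52, -1.31]]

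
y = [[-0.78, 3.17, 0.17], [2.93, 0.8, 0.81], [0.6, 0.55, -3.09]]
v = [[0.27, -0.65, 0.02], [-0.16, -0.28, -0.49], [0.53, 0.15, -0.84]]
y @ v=[[-0.63, -0.36, -1.71],[1.09, -2.01, -1.01],[-1.56, -1.01, 2.34]]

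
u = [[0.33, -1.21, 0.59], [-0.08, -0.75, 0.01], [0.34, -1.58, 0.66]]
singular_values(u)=[2.32, 0.36, 0.0]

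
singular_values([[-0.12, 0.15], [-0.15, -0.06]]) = [0.2, 0.14]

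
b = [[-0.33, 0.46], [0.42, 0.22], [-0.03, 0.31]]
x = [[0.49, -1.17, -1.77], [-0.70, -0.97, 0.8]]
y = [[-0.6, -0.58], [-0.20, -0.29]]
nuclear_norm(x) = 3.60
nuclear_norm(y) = 0.97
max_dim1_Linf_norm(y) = 0.6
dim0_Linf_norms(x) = [0.7, 1.17, 1.77]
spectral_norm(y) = 0.90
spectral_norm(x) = 2.21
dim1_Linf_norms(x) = [1.77, 0.97]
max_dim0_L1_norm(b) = 0.99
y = x @ b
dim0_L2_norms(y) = [0.63, 0.65]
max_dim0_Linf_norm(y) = 0.6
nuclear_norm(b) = 1.13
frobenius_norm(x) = 2.61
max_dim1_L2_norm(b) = 0.57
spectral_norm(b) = 0.63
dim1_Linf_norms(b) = [0.46, 0.42, 0.31]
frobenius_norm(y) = 0.91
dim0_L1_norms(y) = [0.8, 0.87]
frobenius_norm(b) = 0.80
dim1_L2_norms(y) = [0.83, 0.35]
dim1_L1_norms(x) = [3.43, 2.47]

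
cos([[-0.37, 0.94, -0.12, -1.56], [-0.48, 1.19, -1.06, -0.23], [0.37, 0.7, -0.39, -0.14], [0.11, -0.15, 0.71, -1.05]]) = [[1.31, -0.50, 1.01, -0.91],[0.45, 0.82, 0.53, -0.44],[0.31, -0.52, 1.42, 0.25],[-0.08, -0.29, 0.4, 0.65]]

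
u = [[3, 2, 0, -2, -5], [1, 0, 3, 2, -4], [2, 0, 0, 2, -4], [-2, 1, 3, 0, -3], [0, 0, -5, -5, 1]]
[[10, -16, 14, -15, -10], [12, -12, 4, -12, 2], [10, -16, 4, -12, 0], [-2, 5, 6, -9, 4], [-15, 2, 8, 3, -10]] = u@[[4, -4, 0, 0, -2], [0, 3, 0, 0, 0], [2, 0, 0, 0, 0], [1, 0, -2, 0, 2], [0, 2, -2, 3, 0]]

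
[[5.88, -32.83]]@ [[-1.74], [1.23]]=[[-50.61]]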